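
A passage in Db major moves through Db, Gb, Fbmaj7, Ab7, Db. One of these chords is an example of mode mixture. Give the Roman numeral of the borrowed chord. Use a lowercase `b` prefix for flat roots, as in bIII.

In Db major the diatonic chords are Db, Ebm, Fm, Gb, Ab, Bbm, Cdim. Db, Gb and Ab7 are all diatonic. Fbmaj7 (Fb–Ab–Cb–Eb) doesn't fit — on degree 3 Db major would have Fm (iii). Fbmaj7 is the degree-3 chord of Db minor, so it is the borrowed bIIImaj7.

bIIImaj7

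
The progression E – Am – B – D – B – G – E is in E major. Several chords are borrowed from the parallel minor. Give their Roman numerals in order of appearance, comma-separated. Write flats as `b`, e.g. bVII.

E major has the diatonic set E, F#m, G#m, A, B, C#m, D#dim. Of the given chords, E and B are diatonic. Am (A–C–E) is not: scale degree 4 in E major carries A (IV). In E minor the chord on that degree is Am, so here it functions as iv, borrowed from the parallel minor. But D (D–F#–A) is foreign: the diatonic vii° on degree 7 is D#dim, whereas D comes from E minor. It is labeled bVII. G (G–B–D) is not: scale degree 3 in E major carries G#m (iii). In E minor the chord on that degree is G, so here it functions as bIII, borrowed from the parallel minor.

iv, bVII, bIII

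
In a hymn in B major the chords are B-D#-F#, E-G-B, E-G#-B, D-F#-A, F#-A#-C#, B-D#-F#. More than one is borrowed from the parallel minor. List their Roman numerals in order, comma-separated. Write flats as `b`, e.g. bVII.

iv, bIII

B major has the diatonic set B, C#m, D#m, E, F#, G#m, A#dim. Of the given chords, B–D#–F# = B, E–G#–B = E and F#–A#–C# = F# are diatonic. E–G–B doesn't fit — on degree 4 B major would have E (IV). Em is the degree-4 chord of B minor, so it is the borrowed iv. But D–F#–A is foreign: the diatonic iii on degree 3 is D#m, whereas D comes from B minor. It is labeled bIII.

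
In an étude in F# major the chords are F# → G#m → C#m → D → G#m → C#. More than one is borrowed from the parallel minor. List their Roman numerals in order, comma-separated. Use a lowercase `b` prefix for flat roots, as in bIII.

v, bVI

In F# major the diatonic chords are F#, G#m, A#m, B, C#, D#m, E#dim. F#, G#m and C# are all diatonic. C#m (C#–E–G#) doesn't fit — on degree 5 F# major would have C# (V). C#m is the degree-5 chord of F# minor, so it is the borrowed v. D (D–F#–A) doesn't fit — on degree 6 F# major would have D#m (vi). D is the degree-6 chord of F# minor, so it is the borrowed bVI.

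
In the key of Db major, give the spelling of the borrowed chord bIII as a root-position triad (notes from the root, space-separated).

Fb Ab Cb

The root of bIII is the lowered 3rd degree: F becomes Fb. In Db minor the chord on Fb is Fb–Ab–Cb.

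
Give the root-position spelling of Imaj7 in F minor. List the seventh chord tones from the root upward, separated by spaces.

The root, F, is scale degree 1 — the same note in F minor and F major; only the chord quality changes. Stacking thirds in F major on F gives F–A–C–E.

F A C E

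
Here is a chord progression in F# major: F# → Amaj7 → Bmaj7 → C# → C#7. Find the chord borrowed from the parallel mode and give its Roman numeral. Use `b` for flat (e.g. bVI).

bIIImaj7

In F# major the diatonic chords are F#, G#m, A#m, B, C#, D#m, E#dim. F#, Bmaj7, C# and C#7 all belong to that set. But Amaj7 (A–C#–E–G#) is foreign: the diatonic iii on degree 3 is A#m, whereas Amaj7 comes from F# minor. It is labeled bIIImaj7.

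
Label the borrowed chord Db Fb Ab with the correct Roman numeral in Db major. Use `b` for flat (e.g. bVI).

i

Db is scale degree 1 in Db major. The diatonic chord on degree 1 would be Db (I), but Db–Fb–Ab is the minor chord from Db minor. As a borrowed chord it is labeled i.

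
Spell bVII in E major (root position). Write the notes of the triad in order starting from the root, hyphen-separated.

bVII is built on the lowered scale degree 7. In E major degree 7 is D#; lowered it becomes D. Stacking thirds in E minor on D gives D–F#–A.

D-F#-A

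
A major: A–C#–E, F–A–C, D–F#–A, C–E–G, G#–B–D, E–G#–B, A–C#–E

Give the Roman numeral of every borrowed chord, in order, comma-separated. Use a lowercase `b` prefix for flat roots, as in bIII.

A major has the diatonic set A, Bm, C#m, D, E, F#m, G#dim. A–C#–E = A, D–F#–A = D, G#–B–D = G#dim and E–G#–B = E are all diatonic. But F–A–C is foreign: the diatonic vi on degree 6 is F#m, whereas F comes from A minor. It is labeled bVI. C–E–G doesn't fit — on degree 3 A major would have C#m (iii). C is the degree-3 chord of A minor, so it is the borrowed bIII.

bVI, bIII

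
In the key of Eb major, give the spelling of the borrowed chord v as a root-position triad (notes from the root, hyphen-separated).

Bb-Db-F

The root, Bb, is scale degree 5 — the same note in Eb major and Eb minor; only the chord quality changes. Building the minor chord from the parallel minor on Bb: Bb–Db–F.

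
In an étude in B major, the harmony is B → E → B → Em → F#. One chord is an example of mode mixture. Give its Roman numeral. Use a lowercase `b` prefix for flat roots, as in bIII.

B major has the diatonic set B, C#m, D#m, E, F#, G#m, A#dim. Of the given chords, B, E and F# are diatonic. Em (E–G–B) doesn't fit — on degree 4 B major would have E (IV). Em is the degree-4 chord of B minor, so it is the borrowed iv.

iv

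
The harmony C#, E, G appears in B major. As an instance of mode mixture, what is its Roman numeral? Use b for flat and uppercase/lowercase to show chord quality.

ii°

The root C# is the diatonic 2nd degree of B major; the borrowing shows in the chord quality. C#–E–G is a diminished chord — the form found in B minor, not the diatonic ii (C#m). Borrowed into B major it is written ii°.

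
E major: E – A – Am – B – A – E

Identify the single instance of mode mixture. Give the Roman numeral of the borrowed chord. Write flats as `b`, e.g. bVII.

iv

In E major the diatonic chords are E, F#m, G#m, A, B, C#m, D#dim. E, A and B are all diatonic. Am (A–C–E) is not: scale degree 4 in E major carries A (IV). In E minor the chord on that degree is Am, so here it functions as iv, borrowed from the parallel minor.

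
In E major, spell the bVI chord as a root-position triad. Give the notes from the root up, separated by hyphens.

bVI is built on the lowered scale degree 6. In E major degree 6 is C#; lowered it becomes C. Stacking thirds in E minor on C gives C–E–G.

C-E-G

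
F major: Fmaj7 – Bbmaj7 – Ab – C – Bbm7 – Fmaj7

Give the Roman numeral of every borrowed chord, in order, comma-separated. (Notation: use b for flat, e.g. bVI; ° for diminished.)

F major has the diatonic set F, Gm, Am, Bb, C, Dm, Edim. Fmaj7, Bbmaj7 and C all belong to that set. Ab (Ab–C–Eb) doesn't fit — on degree 3 F major would have Am (iii). Ab is the degree-3 chord of F minor, so it is the borrowed bIII. Bbm7 (Bb–Db–F–Ab) doesn't fit — on degree 4 F major would have Bb (IV). Bbm7 is the degree-4 chord of F minor, so it is the borrowed iv7.

bIII, iv7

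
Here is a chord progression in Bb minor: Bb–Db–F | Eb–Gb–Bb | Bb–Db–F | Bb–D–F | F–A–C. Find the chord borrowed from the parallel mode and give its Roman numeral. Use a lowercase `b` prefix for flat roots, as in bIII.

I

Bb minor has the diatonic set Bbm, Cdim, Db, Ebm, F, Gb, Ab (with V from harmonic minor). Bb–Db–F = Bbm, Eb–Gb–Bb = Ebm and F–A–C = F are all diatonic. Bb–D–F doesn't fit — on degree 1 Bb minor would have Bbm (i). Bb is the degree-1 chord of Bb major, so it is the borrowed I.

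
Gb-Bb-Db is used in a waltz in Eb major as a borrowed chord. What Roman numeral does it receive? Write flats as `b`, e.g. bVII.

Gb is the lowered form of scale degree 3 in Eb major (the diatonic degree 3 is G). Diatonically Eb major has Gm (iii) on that degree; Gb–Bb–Db is instead the major chord native to Eb minor, so it takes the label bIII.

bIII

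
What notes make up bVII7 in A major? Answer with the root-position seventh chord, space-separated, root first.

Scale degree 7 in A major is G#. bVII7 uses the lowered form, G, taken from A minor. Building the dominant-seventh chord from the parallel minor on G: G–B–D–F.

G B D F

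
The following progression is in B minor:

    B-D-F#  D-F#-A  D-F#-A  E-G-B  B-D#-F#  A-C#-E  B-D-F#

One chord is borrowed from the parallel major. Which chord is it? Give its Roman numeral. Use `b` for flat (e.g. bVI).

I

B minor has the diatonic set Bm, C#dim, D, Em, F#, G, A (with V from harmonic minor). B–D–F# = Bm, D–F#–A = D, E–G–B = Em and A–C#–E = A all belong to that set. B–D#–F# doesn't fit — on degree 1 B minor would have Bm (i). B is the degree-1 chord of B major, so it is the borrowed I.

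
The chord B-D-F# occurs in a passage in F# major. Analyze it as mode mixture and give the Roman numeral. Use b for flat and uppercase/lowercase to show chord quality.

B is scale degree 4 in F# major. Diatonically F# major has B (IV) on that degree; B–D–F# is instead the minor chord native to F# minor, so it takes the label iv.

iv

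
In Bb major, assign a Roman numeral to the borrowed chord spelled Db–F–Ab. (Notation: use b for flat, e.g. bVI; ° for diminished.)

The root Db is the lowered 3rd scale degree — diatonically Bb major has D there. Db–F–Ab is a major chord — the form found in Bb minor, not the diatonic iii (Dm). Borrowed into Bb major it is written bIII.

bIII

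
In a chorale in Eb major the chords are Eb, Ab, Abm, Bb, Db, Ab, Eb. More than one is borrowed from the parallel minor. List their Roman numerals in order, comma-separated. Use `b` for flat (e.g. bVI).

iv, bVII

Eb major has the diatonic set Eb, Fm, Gm, Ab, Bb, Cm, Ddim. Eb, Ab and Bb are all diatonic. But Abm (Ab–Cb–Eb) is foreign: the diatonic IV on degree 4 is Ab, whereas Abm comes from Eb minor. It is labeled iv. Db (Db–F–Ab) is not: scale degree 7 in Eb major carries Ddim (vii°). In Eb minor the chord on that degree is Db, so here it functions as bVII, borrowed from the parallel minor.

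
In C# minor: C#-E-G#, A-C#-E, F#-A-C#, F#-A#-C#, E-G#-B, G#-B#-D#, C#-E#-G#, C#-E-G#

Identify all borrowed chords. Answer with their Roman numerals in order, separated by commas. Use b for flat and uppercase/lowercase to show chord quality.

IV, I

In C# minor (with V from harmonic minor) the diatonic chords are C#m, D#dim, E, F#m, G#, A, B. C#–E–G# = C#m, A–C#–E = A, F#–A–C# = F#m, E–G#–B = E and G#–B#–D# = G# all belong to that set. F#–A#–C# doesn't fit — on degree 4 C# minor would have F#m (iv). F# is the degree-4 chord of C# major, so it is the borrowed IV. C#–E#–G# doesn't fit — on degree 1 C# minor would have C#m (i). C# is the degree-1 chord of C# major, so it is the borrowed I.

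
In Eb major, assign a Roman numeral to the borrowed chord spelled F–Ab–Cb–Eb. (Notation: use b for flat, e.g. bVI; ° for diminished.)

F is scale degree 2 in Eb major. F–Ab–Cb–Eb is a half-diminished-seventh chord — the form found in Eb minor, not the diatonic ii (Fm). Borrowed into Eb major it is written iiø7.

iiø7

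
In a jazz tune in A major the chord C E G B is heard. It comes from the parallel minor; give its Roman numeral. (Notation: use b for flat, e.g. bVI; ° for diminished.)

In A major scale degree 3 is C#; C is its lowered form, from A minor. C–E–G–B is a major-seventh chord — the form found in A minor, not the diatonic iii (C#m). Borrowed into A major it is written bIIImaj7.

bIIImaj7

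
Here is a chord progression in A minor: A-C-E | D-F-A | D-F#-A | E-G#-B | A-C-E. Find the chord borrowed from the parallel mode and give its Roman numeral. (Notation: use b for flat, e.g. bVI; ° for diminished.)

The diatonic triads in A minor (with V from harmonic minor) are Am, Bdim, C, Dm, E, F, G. Of the given chords, A–C–E = Am, D–F–A = Dm and E–G#–B = E are diatonic. D–F#–A is not: scale degree 4 in A minor carries Dm (iv). In A major the chord on that degree is D, so here it functions as IV, borrowed from the parallel major.

IV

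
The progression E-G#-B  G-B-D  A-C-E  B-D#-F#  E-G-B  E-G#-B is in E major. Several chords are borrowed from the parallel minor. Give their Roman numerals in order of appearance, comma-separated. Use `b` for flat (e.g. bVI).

bIII, iv, i

The diatonic triads in E major are E, F#m, G#m, A, B, C#m, D#dim. Of the given chords, E–G#–B = E and B–D#–F# = B are diatonic. G–B–D doesn't fit — on degree 3 E major would have G#m (iii). G is the degree-3 chord of E minor, so it is the borrowed bIII. But A–C–E is foreign: the diatonic IV on degree 4 is A, whereas Am comes from E minor. It is labeled iv. But E–G–B is foreign: the diatonic I on degree 1 is E, whereas Em comes from E minor. It is labeled i.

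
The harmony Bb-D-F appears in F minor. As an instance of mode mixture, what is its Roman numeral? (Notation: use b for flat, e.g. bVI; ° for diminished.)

The root Bb is the diatonic 4th degree of F minor; the borrowing shows in the chord quality. Bb–D–F is a major chord — the form found in F major, not the diatonic iv (Bbm). Borrowed into F minor it is written IV.

IV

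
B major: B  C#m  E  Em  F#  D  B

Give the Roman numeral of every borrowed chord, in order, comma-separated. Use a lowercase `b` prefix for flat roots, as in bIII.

The diatonic triads in B major are B, C#m, D#m, E, F#, G#m, A#dim. B, C#m, E and F# are all diatonic. But Em (E–G–B) is foreign: the diatonic IV on degree 4 is E, whereas Em comes from B minor. It is labeled iv. But D (D–F#–A) is foreign: the diatonic iii on degree 3 is D#m, whereas D comes from B minor. It is labeled bIII.

iv, bIII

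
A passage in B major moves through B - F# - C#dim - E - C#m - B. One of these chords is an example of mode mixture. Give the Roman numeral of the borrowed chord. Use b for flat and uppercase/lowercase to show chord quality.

B major has the diatonic set B, C#m, D#m, E, F#, G#m, A#dim. Of the given chords, B, F#, E and C#m are diatonic. But C#dim (C#–E–G) is foreign: the diatonic ii on degree 2 is C#m, whereas C#dim comes from B minor. It is labeled ii°.

ii°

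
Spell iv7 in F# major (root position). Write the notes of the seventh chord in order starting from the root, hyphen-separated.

The root, B, is scale degree 4 — the same note in F# major and F# minor; only the chord quality changes. Stacking thirds in F# minor on B gives B–D–F#–A.

B-D-F#-A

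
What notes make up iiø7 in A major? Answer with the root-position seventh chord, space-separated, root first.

iiø7 is built on scale degree 2, which is B in both A major and its parallel. Stacking thirds in A minor on B gives B–D–F–A.

B D F A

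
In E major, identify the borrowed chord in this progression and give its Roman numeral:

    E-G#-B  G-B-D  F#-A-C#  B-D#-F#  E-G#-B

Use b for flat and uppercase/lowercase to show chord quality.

E major has the diatonic set E, F#m, G#m, A, B, C#m, D#dim. Of the given chords, E–G#–B = E, F#–A–C# = F#m and B–D#–F# = B are diatonic. But G–B–D is foreign: the diatonic iii on degree 3 is G#m, whereas G comes from E minor. It is labeled bIII.

bIII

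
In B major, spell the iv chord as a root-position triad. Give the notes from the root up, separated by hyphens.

E-G-B

The root, E, is scale degree 4 — the same note in B major and B minor; only the chord quality changes. Building the minor chord from the parallel minor on E: E–G–B.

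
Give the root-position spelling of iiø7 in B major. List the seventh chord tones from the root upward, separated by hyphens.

iiø7 is built on scale degree 2, which is C# in both B major and its parallel. In B minor the chord on C# is C#–E–G–B.

C#-E-G-B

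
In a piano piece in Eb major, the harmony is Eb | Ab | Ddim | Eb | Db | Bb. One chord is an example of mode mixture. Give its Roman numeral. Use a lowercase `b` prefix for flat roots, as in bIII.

In Eb major the diatonic chords are Eb, Fm, Gm, Ab, Bb, Cm, Ddim. Of the given chords, Eb, Ab, Ddim and Bb are diatonic. Db (Db–F–Ab) doesn't fit — on degree 7 Eb major would have Ddim (vii°). Db is the degree-7 chord of Eb minor, so it is the borrowed bVII.

bVII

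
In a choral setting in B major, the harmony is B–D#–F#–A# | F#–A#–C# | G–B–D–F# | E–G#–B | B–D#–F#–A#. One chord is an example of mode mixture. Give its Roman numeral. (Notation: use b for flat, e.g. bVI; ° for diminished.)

In B major the diatonic chords are B, C#m, D#m, E, F#, G#m, A#dim. B–D#–F#–A# = Bmaj7, F#–A#–C# = F# and E–G#–B = E all belong to that set. But G–B–D–F# is foreign: the diatonic vi on degree 6 is G#m, whereas Gmaj7 comes from B minor. It is labeled bVImaj7.

bVImaj7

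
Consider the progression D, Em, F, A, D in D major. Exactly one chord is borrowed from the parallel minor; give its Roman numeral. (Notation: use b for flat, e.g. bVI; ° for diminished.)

The diatonic triads in D major are D, Em, F#m, G, A, Bm, C#dim. D, Em and A all belong to that set. But F (F–A–C) is foreign: the diatonic iii on degree 3 is F#m, whereas F comes from D minor. It is labeled bIII.

bIII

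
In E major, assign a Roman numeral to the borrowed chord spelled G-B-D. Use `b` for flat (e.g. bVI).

bIII

G is the lowered form of scale degree 3 in E major (the diatonic degree 3 is G#). Diatonically E major has G#m (iii) on that degree; G–B–D is instead the major chord native to E minor, so it takes the label bIII.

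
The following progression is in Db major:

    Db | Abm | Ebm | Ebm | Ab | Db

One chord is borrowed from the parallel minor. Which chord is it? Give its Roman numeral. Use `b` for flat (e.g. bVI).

v

Db major has the diatonic set Db, Ebm, Fm, Gb, Ab, Bbm, Cdim. Of the given chords, Db, Ebm and Ab are diatonic. Abm (Ab–Cb–Eb) is not: scale degree 5 in Db major carries Ab (V). In Db minor the chord on that degree is Abm, so here it functions as v, borrowed from the parallel minor.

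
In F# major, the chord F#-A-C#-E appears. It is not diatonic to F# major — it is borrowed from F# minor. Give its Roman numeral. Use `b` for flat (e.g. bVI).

The root F# is the diatonic 1st degree of F# major; the borrowing shows in the chord quality. Diatonically F# major has F# (I) on that degree; F#–A–C#–E is instead the minor-seventh chord native to F# minor, so it takes the label i7.

i7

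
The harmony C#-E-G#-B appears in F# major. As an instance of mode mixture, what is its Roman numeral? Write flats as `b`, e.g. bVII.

The root C# is the diatonic 5th degree of F# major; the borrowing shows in the chord quality. C#–E–G#–B is a minor-seventh chord — the form found in F# minor, not the diatonic V (C#). Borrowed into F# major it is written v7.

v7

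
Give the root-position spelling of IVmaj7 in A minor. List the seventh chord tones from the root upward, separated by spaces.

IVmaj7 is built on scale degree 4, which is D in both A minor and its parallel. Stacking thirds in A major on D gives D–F#–A–C#.

D F# A C#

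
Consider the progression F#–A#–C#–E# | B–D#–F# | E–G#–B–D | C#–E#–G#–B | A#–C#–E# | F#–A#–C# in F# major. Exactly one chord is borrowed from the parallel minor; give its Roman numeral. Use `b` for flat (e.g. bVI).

bVII7

In F# major the diatonic chords are F#, G#m, A#m, B, C#, D#m, E#dim. F#–A#–C#–E# = F#maj7, B–D#–F# = B, C#–E#–G#–B = C#7, A#–C#–E# = A#m and F#–A#–C# = F# are all diatonic. E–G#–B–D doesn't fit — on degree 7 F# major would have E#dim (vii°). E7 is the degree-7 chord of F# minor, so it is the borrowed bVII7.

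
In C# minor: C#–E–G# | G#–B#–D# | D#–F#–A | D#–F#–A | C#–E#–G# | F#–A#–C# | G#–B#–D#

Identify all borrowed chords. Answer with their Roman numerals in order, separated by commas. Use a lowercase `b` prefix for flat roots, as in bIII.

In C# minor (with V from harmonic minor) the diatonic chords are C#m, D#dim, E, F#m, G#, A, B. C#–E–G# = C#m, G#–B#–D# = G# and D#–F#–A = D#dim are all diatonic. But C#–E#–G# is foreign: the diatonic i on degree 1 is C#m, whereas C# comes from C# major. It is labeled I. But F#–A#–C# is foreign: the diatonic iv on degree 4 is F#m, whereas F# comes from C# major. It is labeled IV.

I, IV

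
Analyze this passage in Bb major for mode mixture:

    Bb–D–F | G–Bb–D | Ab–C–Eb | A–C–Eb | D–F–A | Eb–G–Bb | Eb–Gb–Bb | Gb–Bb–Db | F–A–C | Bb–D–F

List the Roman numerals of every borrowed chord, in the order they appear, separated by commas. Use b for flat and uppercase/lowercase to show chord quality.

Bb major has the diatonic set Bb, Cm, Dm, Eb, F, Gm, Adim. Bb–D–F = Bb, G–Bb–D = Gm, A–C–Eb = Adim, D–F–A = Dm, Eb–G–Bb = Eb and F–A–C = F all belong to that set. Ab–C–Eb doesn't fit — on degree 7 Bb major would have Adim (vii°). Ab is the degree-7 chord of Bb minor, so it is the borrowed bVII. Eb–Gb–Bb doesn't fit — on degree 4 Bb major would have Eb (IV). Ebm is the degree-4 chord of Bb minor, so it is the borrowed iv. Gb–Bb–Db doesn't fit — on degree 6 Bb major would have Gm (vi). Gb is the degree-6 chord of Bb minor, so it is the borrowed bVI.

bVII, iv, bVI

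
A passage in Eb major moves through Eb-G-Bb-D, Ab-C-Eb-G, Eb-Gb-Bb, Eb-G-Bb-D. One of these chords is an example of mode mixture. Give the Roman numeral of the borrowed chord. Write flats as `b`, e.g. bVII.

i

In Eb major the diatonic chords are Eb, Fm, Gm, Ab, Bb, Cm, Ddim. Eb–G–Bb–D = Ebmaj7 and Ab–C–Eb–G = Abmaj7 are both diatonic. Eb–Gb–Bb doesn't fit — on degree 1 Eb major would have Eb (I). Ebm is the degree-1 chord of Eb minor, so it is the borrowed i.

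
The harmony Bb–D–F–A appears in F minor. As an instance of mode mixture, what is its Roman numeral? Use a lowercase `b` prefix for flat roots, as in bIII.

The root Bb is the diatonic 4th degree of F minor; the borrowing shows in the chord quality. Diatonically F minor has Bbm (iv) on that degree; Bb–D–F–A is instead the major-seventh chord native to F major, so it takes the label IVmaj7.

IVmaj7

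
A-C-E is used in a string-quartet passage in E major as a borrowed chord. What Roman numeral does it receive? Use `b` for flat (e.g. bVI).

The root A is the diatonic 4th degree of E major; the borrowing shows in the chord quality. The diatonic chord on degree 4 would be A (IV), but A–C–E is the minor chord from E minor. As a borrowed chord it is labeled iv.

iv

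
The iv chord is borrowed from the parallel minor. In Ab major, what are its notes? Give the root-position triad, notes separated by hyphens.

Db-Fb-Ab

The root, Db, is scale degree 4 — the same note in Ab major and Ab minor; only the chord quality changes. Stacking thirds in Ab minor on Db gives Db–Fb–Ab.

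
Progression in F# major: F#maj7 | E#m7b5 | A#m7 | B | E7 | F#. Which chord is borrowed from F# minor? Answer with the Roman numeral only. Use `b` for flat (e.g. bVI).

bVII7

In F# major the diatonic chords are F#, G#m, A#m, B, C#, D#m, E#dim. F#maj7, E#m7b5, A#m7, B and F# are all diatonic. E7 (E–G#–B–D) doesn't fit — on degree 7 F# major would have E#dim (vii°). E7 is the degree-7 chord of F# minor, so it is the borrowed bVII7.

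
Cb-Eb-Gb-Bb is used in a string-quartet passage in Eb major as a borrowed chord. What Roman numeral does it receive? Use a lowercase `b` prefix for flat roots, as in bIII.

bVImaj7

Cb is the lowered form of scale degree 6 in Eb major (the diatonic degree 6 is C). Diatonically Eb major has Cm (vi) on that degree; Cb–Eb–Gb–Bb is instead the major-seventh chord native to Eb minor, so it takes the label bVImaj7.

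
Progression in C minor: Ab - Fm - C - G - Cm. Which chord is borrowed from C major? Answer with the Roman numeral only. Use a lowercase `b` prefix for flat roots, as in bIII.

In C minor (with V from harmonic minor) the diatonic chords are Cm, Ddim, Eb, Fm, G, Ab, Bb. Of the given chords, Ab, Fm, G and Cm are diatonic. C (C–E–G) doesn't fit — on degree 1 C minor would have Cm (i). C is the degree-1 chord of C major, so it is the borrowed I.

I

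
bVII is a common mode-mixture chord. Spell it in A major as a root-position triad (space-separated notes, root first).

Scale degree 7 in A major is G#. bVII uses the lowered form, G, taken from A minor. In A minor the chord on G is G–B–D.

G B D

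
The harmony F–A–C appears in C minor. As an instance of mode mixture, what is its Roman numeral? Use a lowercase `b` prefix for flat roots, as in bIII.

IV

F is scale degree 4 in C minor. Diatonically C minor has Fm (iv) on that degree; F–A–C is instead the major chord native to C major, so it takes the label IV.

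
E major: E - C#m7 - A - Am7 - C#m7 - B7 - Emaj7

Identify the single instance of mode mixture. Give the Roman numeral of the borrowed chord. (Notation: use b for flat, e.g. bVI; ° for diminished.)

E major has the diatonic set E, F#m, G#m, A, B, C#m, D#dim. E, C#m7, A, B7 and Emaj7 are all diatonic. Am7 (A–C–E–G) doesn't fit — on degree 4 E major would have A (IV). Am7 is the degree-4 chord of E minor, so it is the borrowed iv7.

iv7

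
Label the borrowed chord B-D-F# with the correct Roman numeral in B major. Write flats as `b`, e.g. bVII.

B is scale degree 1 in B major. Diatonically B major has B (I) on that degree; B–D–F# is instead the minor chord native to B minor, so it takes the label i.

i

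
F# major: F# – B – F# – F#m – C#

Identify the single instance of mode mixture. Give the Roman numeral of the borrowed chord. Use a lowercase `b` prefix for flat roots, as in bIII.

In F# major the diatonic chords are F#, G#m, A#m, B, C#, D#m, E#dim. F#, B and C# are all diatonic. But F#m (F#–A–C#) is foreign: the diatonic I on degree 1 is F#, whereas F#m comes from F# minor. It is labeled i.

i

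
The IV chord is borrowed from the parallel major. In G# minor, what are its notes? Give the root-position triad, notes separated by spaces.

C# E# G#

IV is built on scale degree 4, which is C# in both G# minor and its parallel. Stacking thirds in G# major on C# gives C#–E#–G#.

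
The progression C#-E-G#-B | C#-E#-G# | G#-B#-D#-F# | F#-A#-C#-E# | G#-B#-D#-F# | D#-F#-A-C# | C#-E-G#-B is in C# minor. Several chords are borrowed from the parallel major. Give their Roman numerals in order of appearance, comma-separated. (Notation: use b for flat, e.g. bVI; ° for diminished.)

I, IVmaj7

In C# minor (with V from harmonic minor) the diatonic chords are C#m, D#dim, E, F#m, G#, A, B. C#–E–G#–B = C#m7, G#–B#–D#–F# = G#7 and D#–F#–A–C# = D#m7b5 all belong to that set. But C#–E#–G# is foreign: the diatonic i on degree 1 is C#m, whereas C# comes from C# major. It is labeled I. F#–A#–C#–E# is not: scale degree 4 in C# minor carries F#m (iv). In C# major the chord on that degree is F#maj7, so here it functions as IVmaj7, borrowed from the parallel major.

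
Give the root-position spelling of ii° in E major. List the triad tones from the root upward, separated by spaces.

F# A C

ii° is built on scale degree 2, which is F# in both E major and its parallel. In E minor the chord on F# is F#–A–C.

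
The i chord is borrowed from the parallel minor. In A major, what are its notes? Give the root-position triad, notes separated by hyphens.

A-C-E

i is built on scale degree 1, which is A in both A major and its parallel. Stacking thirds in A minor on A gives A–C–E.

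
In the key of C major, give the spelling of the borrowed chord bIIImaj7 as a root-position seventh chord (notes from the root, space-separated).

Eb G Bb D

bIIImaj7 is built on the lowered scale degree 3. In C major degree 3 is E; lowered it becomes Eb. Stacking thirds in C minor on Eb gives Eb–G–Bb–D.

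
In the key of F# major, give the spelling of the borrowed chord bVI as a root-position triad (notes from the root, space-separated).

bVI is built on the lowered scale degree 6. In F# major degree 6 is D#; lowered it becomes D. Stacking thirds in F# minor on D gives D–F#–A.

D F# A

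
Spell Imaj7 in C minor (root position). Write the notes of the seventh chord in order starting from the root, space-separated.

C E G B

Imaj7 is built on scale degree 1, which is C in both C minor and its parallel. Building the major-seventh chord from the parallel major on C: C–E–G–B.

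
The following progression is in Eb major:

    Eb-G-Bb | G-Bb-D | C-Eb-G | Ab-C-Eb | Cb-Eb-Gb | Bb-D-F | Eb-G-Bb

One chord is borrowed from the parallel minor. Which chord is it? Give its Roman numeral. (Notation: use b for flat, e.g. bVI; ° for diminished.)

bVI

The diatonic triads in Eb major are Eb, Fm, Gm, Ab, Bb, Cm, Ddim. Of the given chords, Eb–G–Bb = Eb, G–Bb–D = Gm, C–Eb–G = Cm, Ab–C–Eb = Ab and Bb–D–F = Bb are diatonic. Cb–Eb–Gb doesn't fit — on degree 6 Eb major would have Cm (vi). Cb is the degree-6 chord of Eb minor, so it is the borrowed bVI.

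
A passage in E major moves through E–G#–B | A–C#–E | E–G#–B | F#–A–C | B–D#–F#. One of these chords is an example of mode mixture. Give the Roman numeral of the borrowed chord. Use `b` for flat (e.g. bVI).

ii°

The diatonic triads in E major are E, F#m, G#m, A, B, C#m, D#dim. Of the given chords, E–G#–B = E, A–C#–E = A and B–D#–F# = B are diatonic. F#–A–C is not: scale degree 2 in E major carries F#m (ii). In E minor the chord on that degree is F#dim, so here it functions as ii°, borrowed from the parallel minor.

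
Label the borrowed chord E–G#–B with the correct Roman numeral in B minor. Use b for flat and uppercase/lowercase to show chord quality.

E is scale degree 4 in B minor. Diatonically B minor has Em (iv) on that degree; E–G#–B is instead the major chord native to B major, so it takes the label IV.

IV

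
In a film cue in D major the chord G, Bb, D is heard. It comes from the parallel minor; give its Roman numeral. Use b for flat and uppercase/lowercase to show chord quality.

iv

G is scale degree 4 in D major. G–Bb–D is a minor chord — the form found in D minor, not the diatonic IV (G). Borrowed into D major it is written iv.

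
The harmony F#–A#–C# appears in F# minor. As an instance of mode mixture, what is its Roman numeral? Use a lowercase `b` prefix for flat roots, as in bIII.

F# is scale degree 1 in F# minor. F#–A#–C# is a major chord — the form found in F# major, not the diatonic i (F#m). Borrowed into F# minor it is written I.

I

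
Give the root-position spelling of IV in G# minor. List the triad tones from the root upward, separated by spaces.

The root, C#, is scale degree 4 — the same note in G# minor and G# major; only the chord quality changes. Stacking thirds in G# major on C# gives C#–E#–G#.

C# E# G#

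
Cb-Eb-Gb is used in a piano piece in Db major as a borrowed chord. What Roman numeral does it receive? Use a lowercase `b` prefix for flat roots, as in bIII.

bVII

In Db major scale degree 7 is C; Cb is its lowered form, from Db minor. The diatonic chord on degree 7 would be Cdim (vii°), but Cb–Eb–Gb is the major chord from Db minor. As a borrowed chord it is labeled bVII.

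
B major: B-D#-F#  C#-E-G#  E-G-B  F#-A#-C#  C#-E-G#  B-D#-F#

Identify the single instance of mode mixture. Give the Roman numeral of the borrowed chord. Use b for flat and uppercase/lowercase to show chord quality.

iv

B major has the diatonic set B, C#m, D#m, E, F#, G#m, A#dim. B–D#–F# = B, C#–E–G# = C#m and F#–A#–C# = F# are all diatonic. E–G–B is not: scale degree 4 in B major carries E (IV). In B minor the chord on that degree is Em, so here it functions as iv, borrowed from the parallel minor.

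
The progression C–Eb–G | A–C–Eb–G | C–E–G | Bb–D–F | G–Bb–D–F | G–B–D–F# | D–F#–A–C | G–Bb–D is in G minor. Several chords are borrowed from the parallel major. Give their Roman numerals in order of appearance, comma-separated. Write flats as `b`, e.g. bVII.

In G minor (with V from harmonic minor) the diatonic chords are Gm, Adim, Bb, Cm, D, Eb, F. Of the given chords, C–Eb–G = Cm, A–C–Eb–G = Am7b5, Bb–D–F = Bb, G–Bb–D–F = Gm7, D–F#–A–C = D7 and G–Bb–D = Gm are diatonic. But C–E–G is foreign: the diatonic iv on degree 4 is Cm, whereas C comes from G major. It is labeled IV. G–B–D–F# is not: scale degree 1 in G minor carries Gm (i). In G major the chord on that degree is Gmaj7, so here it functions as Imaj7, borrowed from the parallel major.

IV, Imaj7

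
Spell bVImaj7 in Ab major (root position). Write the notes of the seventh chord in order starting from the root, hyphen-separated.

Fb-Ab-Cb-Eb

The root of bVImaj7 is the lowered 6th degree: F becomes Fb. In Ab minor the chord on Fb is Fb–Ab–Cb–Eb.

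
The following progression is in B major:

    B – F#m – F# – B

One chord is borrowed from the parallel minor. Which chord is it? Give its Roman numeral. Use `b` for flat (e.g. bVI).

B major has the diatonic set B, C#m, D#m, E, F#, G#m, A#dim. Of the given chords, B and F# are diatonic. F#m (F#–A–C#) doesn't fit — on degree 5 B major would have F# (V). F#m is the degree-5 chord of B minor, so it is the borrowed v.

v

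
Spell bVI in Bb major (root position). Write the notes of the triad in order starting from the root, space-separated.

The root of bVI is the lowered 6th degree: G becomes Gb. In Bb minor the chord on Gb is Gb–Bb–Db.

Gb Bb Db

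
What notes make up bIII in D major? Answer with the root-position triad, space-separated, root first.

The root of bIII is the lowered 3rd degree: F# becomes F. Building the major chord from the parallel minor on F: F–A–C.

F A C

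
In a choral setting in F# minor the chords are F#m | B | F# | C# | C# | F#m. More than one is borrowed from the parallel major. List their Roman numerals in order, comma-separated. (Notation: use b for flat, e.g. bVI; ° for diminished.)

The diatonic triads in F# minor (with V from harmonic minor) are F#m, G#dim, A, Bm, C#, D, E. F#m and C# both belong to that set. But B (B–D#–F#) is foreign: the diatonic iv on degree 4 is Bm, whereas B comes from F# major. It is labeled IV. But F# (F#–A#–C#) is foreign: the diatonic i on degree 1 is F#m, whereas F# comes from F# major. It is labeled I.

IV, I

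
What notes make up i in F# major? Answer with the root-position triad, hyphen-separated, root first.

The root, F#, is scale degree 1 — the same note in F# major and F# minor; only the chord quality changes. Stacking thirds in F# minor on F# gives F#–A–C#.

F#-A-C#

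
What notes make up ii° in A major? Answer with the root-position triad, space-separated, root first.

ii° is built on scale degree 2, which is B in both A major and its parallel. In A minor the chord on B is B–D–F.

B D F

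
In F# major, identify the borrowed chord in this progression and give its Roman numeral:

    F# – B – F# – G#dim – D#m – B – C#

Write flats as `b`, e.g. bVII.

The diatonic triads in F# major are F#, G#m, A#m, B, C#, D#m, E#dim. F#, B, D#m and C# all belong to that set. G#dim (G#–B–D) doesn't fit — on degree 2 F# major would have G#m (ii). G#dim is the degree-2 chord of F# minor, so it is the borrowed ii°.

ii°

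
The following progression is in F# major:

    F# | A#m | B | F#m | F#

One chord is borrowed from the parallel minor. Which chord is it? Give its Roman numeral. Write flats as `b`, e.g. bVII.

In F# major the diatonic chords are F#, G#m, A#m, B, C#, D#m, E#dim. Of the given chords, F#, A#m and B are diatonic. F#m (F#–A–C#) is not: scale degree 1 in F# major carries F# (I). In F# minor the chord on that degree is F#m, so here it functions as i, borrowed from the parallel minor.

i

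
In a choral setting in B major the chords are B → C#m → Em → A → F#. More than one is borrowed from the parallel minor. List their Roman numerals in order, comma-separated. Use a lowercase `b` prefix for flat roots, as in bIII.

B major has the diatonic set B, C#m, D#m, E, F#, G#m, A#dim. B, C#m and F# are all diatonic. But Em (E–G–B) is foreign: the diatonic IV on degree 4 is E, whereas Em comes from B minor. It is labeled iv. But A (A–C#–E) is foreign: the diatonic vii° on degree 7 is A#dim, whereas A comes from B minor. It is labeled bVII.

iv, bVII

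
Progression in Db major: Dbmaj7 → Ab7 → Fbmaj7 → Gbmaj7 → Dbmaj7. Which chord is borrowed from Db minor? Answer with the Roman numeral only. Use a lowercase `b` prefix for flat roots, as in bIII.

In Db major the diatonic chords are Db, Ebm, Fm, Gb, Ab, Bbm, Cdim. Of the given chords, Dbmaj7, Ab7 and Gbmaj7 are diatonic. Fbmaj7 (Fb–Ab–Cb–Eb) is not: scale degree 3 in Db major carries Fm (iii). In Db minor the chord on that degree is Fbmaj7, so here it functions as bIIImaj7, borrowed from the parallel minor.

bIIImaj7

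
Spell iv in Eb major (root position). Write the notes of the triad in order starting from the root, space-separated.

iv is built on scale degree 4, which is Ab in both Eb major and its parallel. Building the minor chord from the parallel minor on Ab: Ab–Cb–Eb.

Ab Cb Eb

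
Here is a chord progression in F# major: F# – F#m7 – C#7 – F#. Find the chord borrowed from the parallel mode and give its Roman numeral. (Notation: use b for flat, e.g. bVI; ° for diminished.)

i7

The diatonic triads in F# major are F#, G#m, A#m, B, C#, D#m, E#dim. Of the given chords, F# and C#7 are diatonic. F#m7 (F#–A–C#–E) doesn't fit — on degree 1 F# major would have F# (I). F#m7 is the degree-1 chord of F# minor, so it is the borrowed i7.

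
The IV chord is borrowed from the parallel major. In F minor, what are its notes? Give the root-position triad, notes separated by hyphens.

Bb-D-F

The root, Bb, is scale degree 4 — the same note in F minor and F major; only the chord quality changes. In F major the chord on Bb is Bb–D–F.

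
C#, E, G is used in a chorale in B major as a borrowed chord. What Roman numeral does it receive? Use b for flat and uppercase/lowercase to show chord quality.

ii°

The root C# is the diatonic 2nd degree of B major; the borrowing shows in the chord quality. Diatonically B major has C#m (ii) on that degree; C#–E–G is instead the diminished chord native to B minor, so it takes the label ii°.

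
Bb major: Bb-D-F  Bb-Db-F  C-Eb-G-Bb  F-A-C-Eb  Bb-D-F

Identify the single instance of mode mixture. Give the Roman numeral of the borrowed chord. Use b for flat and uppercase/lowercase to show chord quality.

i

The diatonic triads in Bb major are Bb, Cm, Dm, Eb, F, Gm, Adim. Bb–D–F = Bb, C–Eb–G–Bb = Cm7 and F–A–C–Eb = F7 are all diatonic. Bb–Db–F is not: scale degree 1 in Bb major carries Bb (I). In Bb minor the chord on that degree is Bbm, so here it functions as i, borrowed from the parallel minor.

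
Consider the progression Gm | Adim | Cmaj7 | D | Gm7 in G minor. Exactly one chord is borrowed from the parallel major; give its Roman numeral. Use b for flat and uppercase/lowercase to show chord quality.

In G minor (with V from harmonic minor) the diatonic chords are Gm, Adim, Bb, Cm, D, Eb, F. Gm, Adim, D and Gm7 all belong to that set. Cmaj7 (C–E–G–B) is not: scale degree 4 in G minor carries Cm (iv). In G major the chord on that degree is Cmaj7, so here it functions as IVmaj7, borrowed from the parallel major.

IVmaj7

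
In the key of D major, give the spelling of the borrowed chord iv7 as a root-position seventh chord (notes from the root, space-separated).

The root, G, is scale degree 4 — the same note in D major and D minor; only the chord quality changes. Building the minor-seventh chord from the parallel minor on G: G–Bb–D–F.

G Bb D F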